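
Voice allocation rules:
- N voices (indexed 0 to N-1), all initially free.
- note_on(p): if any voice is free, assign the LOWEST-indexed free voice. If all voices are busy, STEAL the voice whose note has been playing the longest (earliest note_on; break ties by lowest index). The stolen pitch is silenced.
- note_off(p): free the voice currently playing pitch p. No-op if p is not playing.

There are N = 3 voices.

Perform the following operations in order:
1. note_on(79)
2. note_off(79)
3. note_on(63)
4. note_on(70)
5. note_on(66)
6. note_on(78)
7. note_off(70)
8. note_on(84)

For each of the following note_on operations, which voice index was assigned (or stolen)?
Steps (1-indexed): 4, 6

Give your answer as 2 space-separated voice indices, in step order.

Answer: 1 0

Derivation:
Op 1: note_on(79): voice 0 is free -> assigned | voices=[79 - -]
Op 2: note_off(79): free voice 0 | voices=[- - -]
Op 3: note_on(63): voice 0 is free -> assigned | voices=[63 - -]
Op 4: note_on(70): voice 1 is free -> assigned | voices=[63 70 -]
Op 5: note_on(66): voice 2 is free -> assigned | voices=[63 70 66]
Op 6: note_on(78): all voices busy, STEAL voice 0 (pitch 63, oldest) -> assign | voices=[78 70 66]
Op 7: note_off(70): free voice 1 | voices=[78 - 66]
Op 8: note_on(84): voice 1 is free -> assigned | voices=[78 84 66]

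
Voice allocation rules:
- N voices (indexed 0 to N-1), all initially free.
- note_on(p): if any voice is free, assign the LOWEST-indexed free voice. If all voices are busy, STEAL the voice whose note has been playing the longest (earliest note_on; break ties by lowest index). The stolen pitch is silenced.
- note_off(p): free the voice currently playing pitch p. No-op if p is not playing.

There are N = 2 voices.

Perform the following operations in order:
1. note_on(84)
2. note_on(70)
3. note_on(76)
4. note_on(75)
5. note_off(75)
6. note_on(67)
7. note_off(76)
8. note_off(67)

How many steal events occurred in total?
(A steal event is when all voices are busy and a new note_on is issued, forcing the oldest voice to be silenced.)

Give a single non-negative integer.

Op 1: note_on(84): voice 0 is free -> assigned | voices=[84 -]
Op 2: note_on(70): voice 1 is free -> assigned | voices=[84 70]
Op 3: note_on(76): all voices busy, STEAL voice 0 (pitch 84, oldest) -> assign | voices=[76 70]
Op 4: note_on(75): all voices busy, STEAL voice 1 (pitch 70, oldest) -> assign | voices=[76 75]
Op 5: note_off(75): free voice 1 | voices=[76 -]
Op 6: note_on(67): voice 1 is free -> assigned | voices=[76 67]
Op 7: note_off(76): free voice 0 | voices=[- 67]
Op 8: note_off(67): free voice 1 | voices=[- -]

Answer: 2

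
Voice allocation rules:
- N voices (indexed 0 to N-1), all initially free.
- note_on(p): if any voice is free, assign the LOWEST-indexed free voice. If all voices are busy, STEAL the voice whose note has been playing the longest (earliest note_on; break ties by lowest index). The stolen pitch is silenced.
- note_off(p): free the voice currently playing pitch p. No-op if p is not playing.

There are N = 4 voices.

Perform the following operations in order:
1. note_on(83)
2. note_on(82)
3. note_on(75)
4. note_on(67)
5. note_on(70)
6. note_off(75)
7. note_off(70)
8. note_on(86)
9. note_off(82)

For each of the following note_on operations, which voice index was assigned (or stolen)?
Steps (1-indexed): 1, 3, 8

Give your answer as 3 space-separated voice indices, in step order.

Answer: 0 2 0

Derivation:
Op 1: note_on(83): voice 0 is free -> assigned | voices=[83 - - -]
Op 2: note_on(82): voice 1 is free -> assigned | voices=[83 82 - -]
Op 3: note_on(75): voice 2 is free -> assigned | voices=[83 82 75 -]
Op 4: note_on(67): voice 3 is free -> assigned | voices=[83 82 75 67]
Op 5: note_on(70): all voices busy, STEAL voice 0 (pitch 83, oldest) -> assign | voices=[70 82 75 67]
Op 6: note_off(75): free voice 2 | voices=[70 82 - 67]
Op 7: note_off(70): free voice 0 | voices=[- 82 - 67]
Op 8: note_on(86): voice 0 is free -> assigned | voices=[86 82 - 67]
Op 9: note_off(82): free voice 1 | voices=[86 - - 67]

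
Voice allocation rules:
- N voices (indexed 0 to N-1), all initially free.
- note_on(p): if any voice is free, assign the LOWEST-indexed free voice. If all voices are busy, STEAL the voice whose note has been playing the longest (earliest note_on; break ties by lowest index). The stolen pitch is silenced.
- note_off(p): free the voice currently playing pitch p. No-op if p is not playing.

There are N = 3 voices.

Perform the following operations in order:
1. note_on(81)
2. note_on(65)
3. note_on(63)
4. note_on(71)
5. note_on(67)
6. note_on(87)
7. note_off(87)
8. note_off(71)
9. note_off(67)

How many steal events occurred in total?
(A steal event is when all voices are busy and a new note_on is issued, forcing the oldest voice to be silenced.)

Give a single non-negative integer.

Answer: 3

Derivation:
Op 1: note_on(81): voice 0 is free -> assigned | voices=[81 - -]
Op 2: note_on(65): voice 1 is free -> assigned | voices=[81 65 -]
Op 3: note_on(63): voice 2 is free -> assigned | voices=[81 65 63]
Op 4: note_on(71): all voices busy, STEAL voice 0 (pitch 81, oldest) -> assign | voices=[71 65 63]
Op 5: note_on(67): all voices busy, STEAL voice 1 (pitch 65, oldest) -> assign | voices=[71 67 63]
Op 6: note_on(87): all voices busy, STEAL voice 2 (pitch 63, oldest) -> assign | voices=[71 67 87]
Op 7: note_off(87): free voice 2 | voices=[71 67 -]
Op 8: note_off(71): free voice 0 | voices=[- 67 -]
Op 9: note_off(67): free voice 1 | voices=[- - -]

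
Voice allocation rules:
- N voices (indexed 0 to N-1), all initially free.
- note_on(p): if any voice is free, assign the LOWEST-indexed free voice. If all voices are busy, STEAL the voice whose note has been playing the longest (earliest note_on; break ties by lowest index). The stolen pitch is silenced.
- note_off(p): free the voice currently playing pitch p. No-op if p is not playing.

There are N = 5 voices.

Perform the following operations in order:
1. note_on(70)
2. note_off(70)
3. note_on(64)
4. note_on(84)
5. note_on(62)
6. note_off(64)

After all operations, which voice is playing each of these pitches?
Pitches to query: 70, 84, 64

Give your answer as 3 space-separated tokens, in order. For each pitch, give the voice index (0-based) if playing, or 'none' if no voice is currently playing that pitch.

Op 1: note_on(70): voice 0 is free -> assigned | voices=[70 - - - -]
Op 2: note_off(70): free voice 0 | voices=[- - - - -]
Op 3: note_on(64): voice 0 is free -> assigned | voices=[64 - - - -]
Op 4: note_on(84): voice 1 is free -> assigned | voices=[64 84 - - -]
Op 5: note_on(62): voice 2 is free -> assigned | voices=[64 84 62 - -]
Op 6: note_off(64): free voice 0 | voices=[- 84 62 - -]

Answer: none 1 none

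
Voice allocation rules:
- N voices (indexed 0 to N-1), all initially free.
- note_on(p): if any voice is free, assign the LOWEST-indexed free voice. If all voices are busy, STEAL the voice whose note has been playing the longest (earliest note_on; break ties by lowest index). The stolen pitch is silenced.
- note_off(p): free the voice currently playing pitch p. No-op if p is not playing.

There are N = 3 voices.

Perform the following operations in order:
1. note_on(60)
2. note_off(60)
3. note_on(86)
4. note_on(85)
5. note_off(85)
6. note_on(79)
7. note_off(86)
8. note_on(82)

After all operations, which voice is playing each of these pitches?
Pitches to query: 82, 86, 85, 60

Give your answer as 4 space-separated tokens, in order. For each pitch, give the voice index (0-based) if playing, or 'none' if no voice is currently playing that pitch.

Answer: 0 none none none

Derivation:
Op 1: note_on(60): voice 0 is free -> assigned | voices=[60 - -]
Op 2: note_off(60): free voice 0 | voices=[- - -]
Op 3: note_on(86): voice 0 is free -> assigned | voices=[86 - -]
Op 4: note_on(85): voice 1 is free -> assigned | voices=[86 85 -]
Op 5: note_off(85): free voice 1 | voices=[86 - -]
Op 6: note_on(79): voice 1 is free -> assigned | voices=[86 79 -]
Op 7: note_off(86): free voice 0 | voices=[- 79 -]
Op 8: note_on(82): voice 0 is free -> assigned | voices=[82 79 -]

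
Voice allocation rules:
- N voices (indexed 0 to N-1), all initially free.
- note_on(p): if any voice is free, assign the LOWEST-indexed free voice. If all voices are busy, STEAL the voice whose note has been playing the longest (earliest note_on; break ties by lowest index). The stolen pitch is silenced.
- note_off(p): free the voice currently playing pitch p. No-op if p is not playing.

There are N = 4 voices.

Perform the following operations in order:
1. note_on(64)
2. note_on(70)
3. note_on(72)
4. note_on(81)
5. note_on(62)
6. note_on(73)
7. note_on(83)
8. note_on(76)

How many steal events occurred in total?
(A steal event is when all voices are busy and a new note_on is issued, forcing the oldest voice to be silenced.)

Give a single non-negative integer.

Op 1: note_on(64): voice 0 is free -> assigned | voices=[64 - - -]
Op 2: note_on(70): voice 1 is free -> assigned | voices=[64 70 - -]
Op 3: note_on(72): voice 2 is free -> assigned | voices=[64 70 72 -]
Op 4: note_on(81): voice 3 is free -> assigned | voices=[64 70 72 81]
Op 5: note_on(62): all voices busy, STEAL voice 0 (pitch 64, oldest) -> assign | voices=[62 70 72 81]
Op 6: note_on(73): all voices busy, STEAL voice 1 (pitch 70, oldest) -> assign | voices=[62 73 72 81]
Op 7: note_on(83): all voices busy, STEAL voice 2 (pitch 72, oldest) -> assign | voices=[62 73 83 81]
Op 8: note_on(76): all voices busy, STEAL voice 3 (pitch 81, oldest) -> assign | voices=[62 73 83 76]

Answer: 4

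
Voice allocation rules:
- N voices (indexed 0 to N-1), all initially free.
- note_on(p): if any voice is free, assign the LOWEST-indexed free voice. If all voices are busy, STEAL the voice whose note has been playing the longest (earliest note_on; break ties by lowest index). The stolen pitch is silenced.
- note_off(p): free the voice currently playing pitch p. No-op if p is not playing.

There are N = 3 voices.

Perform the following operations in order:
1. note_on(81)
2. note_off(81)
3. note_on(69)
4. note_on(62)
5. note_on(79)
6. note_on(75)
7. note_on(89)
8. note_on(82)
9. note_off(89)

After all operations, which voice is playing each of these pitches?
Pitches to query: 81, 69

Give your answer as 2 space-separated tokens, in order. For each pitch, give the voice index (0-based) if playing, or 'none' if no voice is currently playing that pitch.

Answer: none none

Derivation:
Op 1: note_on(81): voice 0 is free -> assigned | voices=[81 - -]
Op 2: note_off(81): free voice 0 | voices=[- - -]
Op 3: note_on(69): voice 0 is free -> assigned | voices=[69 - -]
Op 4: note_on(62): voice 1 is free -> assigned | voices=[69 62 -]
Op 5: note_on(79): voice 2 is free -> assigned | voices=[69 62 79]
Op 6: note_on(75): all voices busy, STEAL voice 0 (pitch 69, oldest) -> assign | voices=[75 62 79]
Op 7: note_on(89): all voices busy, STEAL voice 1 (pitch 62, oldest) -> assign | voices=[75 89 79]
Op 8: note_on(82): all voices busy, STEAL voice 2 (pitch 79, oldest) -> assign | voices=[75 89 82]
Op 9: note_off(89): free voice 1 | voices=[75 - 82]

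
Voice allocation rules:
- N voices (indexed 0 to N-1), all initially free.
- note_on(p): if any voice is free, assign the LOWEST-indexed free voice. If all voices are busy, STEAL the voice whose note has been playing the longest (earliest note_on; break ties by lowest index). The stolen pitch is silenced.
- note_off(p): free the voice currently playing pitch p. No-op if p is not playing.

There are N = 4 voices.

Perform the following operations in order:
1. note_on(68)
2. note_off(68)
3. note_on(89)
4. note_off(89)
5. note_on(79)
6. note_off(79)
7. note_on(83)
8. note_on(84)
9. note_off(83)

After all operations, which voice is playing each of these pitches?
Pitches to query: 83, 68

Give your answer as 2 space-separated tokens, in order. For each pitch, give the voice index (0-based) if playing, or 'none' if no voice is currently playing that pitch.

Op 1: note_on(68): voice 0 is free -> assigned | voices=[68 - - -]
Op 2: note_off(68): free voice 0 | voices=[- - - -]
Op 3: note_on(89): voice 0 is free -> assigned | voices=[89 - - -]
Op 4: note_off(89): free voice 0 | voices=[- - - -]
Op 5: note_on(79): voice 0 is free -> assigned | voices=[79 - - -]
Op 6: note_off(79): free voice 0 | voices=[- - - -]
Op 7: note_on(83): voice 0 is free -> assigned | voices=[83 - - -]
Op 8: note_on(84): voice 1 is free -> assigned | voices=[83 84 - -]
Op 9: note_off(83): free voice 0 | voices=[- 84 - -]

Answer: none none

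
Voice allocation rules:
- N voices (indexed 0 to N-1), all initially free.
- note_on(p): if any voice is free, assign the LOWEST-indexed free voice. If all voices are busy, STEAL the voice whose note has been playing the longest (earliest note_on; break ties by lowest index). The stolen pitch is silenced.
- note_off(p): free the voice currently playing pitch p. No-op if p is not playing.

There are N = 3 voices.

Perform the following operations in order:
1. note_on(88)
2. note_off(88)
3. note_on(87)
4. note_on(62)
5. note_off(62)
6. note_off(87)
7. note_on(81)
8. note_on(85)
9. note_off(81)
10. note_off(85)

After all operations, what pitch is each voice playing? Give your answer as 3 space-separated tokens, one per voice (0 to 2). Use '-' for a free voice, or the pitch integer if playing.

Answer: - - -

Derivation:
Op 1: note_on(88): voice 0 is free -> assigned | voices=[88 - -]
Op 2: note_off(88): free voice 0 | voices=[- - -]
Op 3: note_on(87): voice 0 is free -> assigned | voices=[87 - -]
Op 4: note_on(62): voice 1 is free -> assigned | voices=[87 62 -]
Op 5: note_off(62): free voice 1 | voices=[87 - -]
Op 6: note_off(87): free voice 0 | voices=[- - -]
Op 7: note_on(81): voice 0 is free -> assigned | voices=[81 - -]
Op 8: note_on(85): voice 1 is free -> assigned | voices=[81 85 -]
Op 9: note_off(81): free voice 0 | voices=[- 85 -]
Op 10: note_off(85): free voice 1 | voices=[- - -]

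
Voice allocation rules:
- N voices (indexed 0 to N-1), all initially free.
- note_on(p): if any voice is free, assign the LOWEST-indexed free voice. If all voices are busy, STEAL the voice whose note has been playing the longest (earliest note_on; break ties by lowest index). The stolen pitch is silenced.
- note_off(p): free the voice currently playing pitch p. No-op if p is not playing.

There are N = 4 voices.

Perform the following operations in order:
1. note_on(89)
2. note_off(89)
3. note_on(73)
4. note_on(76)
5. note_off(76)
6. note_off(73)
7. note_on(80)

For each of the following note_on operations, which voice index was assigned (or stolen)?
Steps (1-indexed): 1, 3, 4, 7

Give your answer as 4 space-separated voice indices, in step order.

Op 1: note_on(89): voice 0 is free -> assigned | voices=[89 - - -]
Op 2: note_off(89): free voice 0 | voices=[- - - -]
Op 3: note_on(73): voice 0 is free -> assigned | voices=[73 - - -]
Op 4: note_on(76): voice 1 is free -> assigned | voices=[73 76 - -]
Op 5: note_off(76): free voice 1 | voices=[73 - - -]
Op 6: note_off(73): free voice 0 | voices=[- - - -]
Op 7: note_on(80): voice 0 is free -> assigned | voices=[80 - - -]

Answer: 0 0 1 0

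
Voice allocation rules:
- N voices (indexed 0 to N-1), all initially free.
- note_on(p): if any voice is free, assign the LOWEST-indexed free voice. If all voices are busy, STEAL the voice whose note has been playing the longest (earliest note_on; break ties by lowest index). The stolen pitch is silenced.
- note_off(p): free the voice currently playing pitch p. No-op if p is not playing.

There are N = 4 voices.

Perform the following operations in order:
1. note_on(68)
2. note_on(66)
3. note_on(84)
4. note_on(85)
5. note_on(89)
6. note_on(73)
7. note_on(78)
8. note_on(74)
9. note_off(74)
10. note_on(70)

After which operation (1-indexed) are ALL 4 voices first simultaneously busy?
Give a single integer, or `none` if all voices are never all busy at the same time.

Op 1: note_on(68): voice 0 is free -> assigned | voices=[68 - - -]
Op 2: note_on(66): voice 1 is free -> assigned | voices=[68 66 - -]
Op 3: note_on(84): voice 2 is free -> assigned | voices=[68 66 84 -]
Op 4: note_on(85): voice 3 is free -> assigned | voices=[68 66 84 85]
Op 5: note_on(89): all voices busy, STEAL voice 0 (pitch 68, oldest) -> assign | voices=[89 66 84 85]
Op 6: note_on(73): all voices busy, STEAL voice 1 (pitch 66, oldest) -> assign | voices=[89 73 84 85]
Op 7: note_on(78): all voices busy, STEAL voice 2 (pitch 84, oldest) -> assign | voices=[89 73 78 85]
Op 8: note_on(74): all voices busy, STEAL voice 3 (pitch 85, oldest) -> assign | voices=[89 73 78 74]
Op 9: note_off(74): free voice 3 | voices=[89 73 78 -]
Op 10: note_on(70): voice 3 is free -> assigned | voices=[89 73 78 70]

Answer: 4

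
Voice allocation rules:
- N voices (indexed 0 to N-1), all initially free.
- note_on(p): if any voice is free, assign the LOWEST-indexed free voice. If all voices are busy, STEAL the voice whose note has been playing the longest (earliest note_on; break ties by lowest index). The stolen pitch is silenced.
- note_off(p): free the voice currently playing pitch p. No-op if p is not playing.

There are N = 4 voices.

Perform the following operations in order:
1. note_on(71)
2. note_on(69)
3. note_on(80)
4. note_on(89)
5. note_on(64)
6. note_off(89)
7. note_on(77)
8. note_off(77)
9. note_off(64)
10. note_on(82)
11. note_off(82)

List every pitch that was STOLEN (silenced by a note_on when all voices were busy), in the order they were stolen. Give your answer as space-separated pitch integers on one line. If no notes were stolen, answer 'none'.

Op 1: note_on(71): voice 0 is free -> assigned | voices=[71 - - -]
Op 2: note_on(69): voice 1 is free -> assigned | voices=[71 69 - -]
Op 3: note_on(80): voice 2 is free -> assigned | voices=[71 69 80 -]
Op 4: note_on(89): voice 3 is free -> assigned | voices=[71 69 80 89]
Op 5: note_on(64): all voices busy, STEAL voice 0 (pitch 71, oldest) -> assign | voices=[64 69 80 89]
Op 6: note_off(89): free voice 3 | voices=[64 69 80 -]
Op 7: note_on(77): voice 3 is free -> assigned | voices=[64 69 80 77]
Op 8: note_off(77): free voice 3 | voices=[64 69 80 -]
Op 9: note_off(64): free voice 0 | voices=[- 69 80 -]
Op 10: note_on(82): voice 0 is free -> assigned | voices=[82 69 80 -]
Op 11: note_off(82): free voice 0 | voices=[- 69 80 -]

Answer: 71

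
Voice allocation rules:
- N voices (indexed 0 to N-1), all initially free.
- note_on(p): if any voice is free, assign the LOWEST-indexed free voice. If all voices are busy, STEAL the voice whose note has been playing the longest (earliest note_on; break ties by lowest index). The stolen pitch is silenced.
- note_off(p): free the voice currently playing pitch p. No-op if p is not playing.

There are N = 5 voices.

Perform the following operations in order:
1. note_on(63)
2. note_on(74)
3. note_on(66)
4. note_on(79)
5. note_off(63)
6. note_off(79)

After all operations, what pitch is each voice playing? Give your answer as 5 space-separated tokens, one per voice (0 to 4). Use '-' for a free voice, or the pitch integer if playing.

Op 1: note_on(63): voice 0 is free -> assigned | voices=[63 - - - -]
Op 2: note_on(74): voice 1 is free -> assigned | voices=[63 74 - - -]
Op 3: note_on(66): voice 2 is free -> assigned | voices=[63 74 66 - -]
Op 4: note_on(79): voice 3 is free -> assigned | voices=[63 74 66 79 -]
Op 5: note_off(63): free voice 0 | voices=[- 74 66 79 -]
Op 6: note_off(79): free voice 3 | voices=[- 74 66 - -]

Answer: - 74 66 - -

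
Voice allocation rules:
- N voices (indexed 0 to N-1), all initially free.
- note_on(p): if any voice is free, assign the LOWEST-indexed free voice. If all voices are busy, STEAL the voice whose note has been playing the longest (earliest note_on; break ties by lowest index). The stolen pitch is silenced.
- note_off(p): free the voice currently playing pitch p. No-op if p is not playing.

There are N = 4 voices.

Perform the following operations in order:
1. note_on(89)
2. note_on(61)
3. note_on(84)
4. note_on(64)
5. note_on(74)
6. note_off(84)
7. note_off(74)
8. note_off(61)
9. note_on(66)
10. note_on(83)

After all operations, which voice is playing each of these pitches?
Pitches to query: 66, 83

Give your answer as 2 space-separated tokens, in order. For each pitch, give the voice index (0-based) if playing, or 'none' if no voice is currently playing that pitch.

Op 1: note_on(89): voice 0 is free -> assigned | voices=[89 - - -]
Op 2: note_on(61): voice 1 is free -> assigned | voices=[89 61 - -]
Op 3: note_on(84): voice 2 is free -> assigned | voices=[89 61 84 -]
Op 4: note_on(64): voice 3 is free -> assigned | voices=[89 61 84 64]
Op 5: note_on(74): all voices busy, STEAL voice 0 (pitch 89, oldest) -> assign | voices=[74 61 84 64]
Op 6: note_off(84): free voice 2 | voices=[74 61 - 64]
Op 7: note_off(74): free voice 0 | voices=[- 61 - 64]
Op 8: note_off(61): free voice 1 | voices=[- - - 64]
Op 9: note_on(66): voice 0 is free -> assigned | voices=[66 - - 64]
Op 10: note_on(83): voice 1 is free -> assigned | voices=[66 83 - 64]

Answer: 0 1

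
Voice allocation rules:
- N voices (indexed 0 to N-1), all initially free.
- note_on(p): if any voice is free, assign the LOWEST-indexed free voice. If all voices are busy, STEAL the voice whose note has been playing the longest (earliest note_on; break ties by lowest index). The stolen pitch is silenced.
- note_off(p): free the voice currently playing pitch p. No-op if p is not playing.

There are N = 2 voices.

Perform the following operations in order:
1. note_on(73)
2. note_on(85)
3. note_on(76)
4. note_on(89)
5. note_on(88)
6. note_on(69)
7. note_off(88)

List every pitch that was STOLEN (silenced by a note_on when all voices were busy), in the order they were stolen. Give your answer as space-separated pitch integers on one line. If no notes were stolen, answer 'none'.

Answer: 73 85 76 89

Derivation:
Op 1: note_on(73): voice 0 is free -> assigned | voices=[73 -]
Op 2: note_on(85): voice 1 is free -> assigned | voices=[73 85]
Op 3: note_on(76): all voices busy, STEAL voice 0 (pitch 73, oldest) -> assign | voices=[76 85]
Op 4: note_on(89): all voices busy, STEAL voice 1 (pitch 85, oldest) -> assign | voices=[76 89]
Op 5: note_on(88): all voices busy, STEAL voice 0 (pitch 76, oldest) -> assign | voices=[88 89]
Op 6: note_on(69): all voices busy, STEAL voice 1 (pitch 89, oldest) -> assign | voices=[88 69]
Op 7: note_off(88): free voice 0 | voices=[- 69]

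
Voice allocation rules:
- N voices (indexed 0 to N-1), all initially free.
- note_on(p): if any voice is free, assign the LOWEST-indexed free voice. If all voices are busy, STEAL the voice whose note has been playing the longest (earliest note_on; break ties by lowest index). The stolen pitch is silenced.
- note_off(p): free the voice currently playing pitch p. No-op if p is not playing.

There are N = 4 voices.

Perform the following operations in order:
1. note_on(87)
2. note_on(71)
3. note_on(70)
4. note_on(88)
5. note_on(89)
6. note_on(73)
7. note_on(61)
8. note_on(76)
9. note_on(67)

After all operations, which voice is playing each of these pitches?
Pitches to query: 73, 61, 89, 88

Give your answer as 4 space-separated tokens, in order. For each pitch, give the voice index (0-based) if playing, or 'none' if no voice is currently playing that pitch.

Op 1: note_on(87): voice 0 is free -> assigned | voices=[87 - - -]
Op 2: note_on(71): voice 1 is free -> assigned | voices=[87 71 - -]
Op 3: note_on(70): voice 2 is free -> assigned | voices=[87 71 70 -]
Op 4: note_on(88): voice 3 is free -> assigned | voices=[87 71 70 88]
Op 5: note_on(89): all voices busy, STEAL voice 0 (pitch 87, oldest) -> assign | voices=[89 71 70 88]
Op 6: note_on(73): all voices busy, STEAL voice 1 (pitch 71, oldest) -> assign | voices=[89 73 70 88]
Op 7: note_on(61): all voices busy, STEAL voice 2 (pitch 70, oldest) -> assign | voices=[89 73 61 88]
Op 8: note_on(76): all voices busy, STEAL voice 3 (pitch 88, oldest) -> assign | voices=[89 73 61 76]
Op 9: note_on(67): all voices busy, STEAL voice 0 (pitch 89, oldest) -> assign | voices=[67 73 61 76]

Answer: 1 2 none none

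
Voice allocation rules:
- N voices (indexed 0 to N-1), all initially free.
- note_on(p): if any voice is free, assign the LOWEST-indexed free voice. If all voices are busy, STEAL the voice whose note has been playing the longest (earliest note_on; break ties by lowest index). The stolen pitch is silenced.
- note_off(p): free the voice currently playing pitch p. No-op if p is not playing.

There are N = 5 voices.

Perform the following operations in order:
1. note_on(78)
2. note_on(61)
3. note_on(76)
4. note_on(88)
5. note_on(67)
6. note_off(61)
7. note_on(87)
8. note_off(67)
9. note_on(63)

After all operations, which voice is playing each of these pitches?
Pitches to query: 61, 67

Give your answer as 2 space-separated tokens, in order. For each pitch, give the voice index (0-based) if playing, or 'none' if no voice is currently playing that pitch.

Op 1: note_on(78): voice 0 is free -> assigned | voices=[78 - - - -]
Op 2: note_on(61): voice 1 is free -> assigned | voices=[78 61 - - -]
Op 3: note_on(76): voice 2 is free -> assigned | voices=[78 61 76 - -]
Op 4: note_on(88): voice 3 is free -> assigned | voices=[78 61 76 88 -]
Op 5: note_on(67): voice 4 is free -> assigned | voices=[78 61 76 88 67]
Op 6: note_off(61): free voice 1 | voices=[78 - 76 88 67]
Op 7: note_on(87): voice 1 is free -> assigned | voices=[78 87 76 88 67]
Op 8: note_off(67): free voice 4 | voices=[78 87 76 88 -]
Op 9: note_on(63): voice 4 is free -> assigned | voices=[78 87 76 88 63]

Answer: none none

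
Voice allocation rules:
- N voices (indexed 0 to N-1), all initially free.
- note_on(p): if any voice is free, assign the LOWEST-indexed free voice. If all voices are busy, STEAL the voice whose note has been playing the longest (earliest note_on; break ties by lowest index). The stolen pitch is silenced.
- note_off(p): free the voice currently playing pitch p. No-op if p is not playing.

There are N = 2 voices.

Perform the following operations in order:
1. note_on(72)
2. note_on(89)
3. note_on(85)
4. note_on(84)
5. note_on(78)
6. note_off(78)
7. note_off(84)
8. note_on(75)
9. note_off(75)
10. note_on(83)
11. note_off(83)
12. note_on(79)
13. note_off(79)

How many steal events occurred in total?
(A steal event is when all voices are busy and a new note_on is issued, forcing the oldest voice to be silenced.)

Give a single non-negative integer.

Op 1: note_on(72): voice 0 is free -> assigned | voices=[72 -]
Op 2: note_on(89): voice 1 is free -> assigned | voices=[72 89]
Op 3: note_on(85): all voices busy, STEAL voice 0 (pitch 72, oldest) -> assign | voices=[85 89]
Op 4: note_on(84): all voices busy, STEAL voice 1 (pitch 89, oldest) -> assign | voices=[85 84]
Op 5: note_on(78): all voices busy, STEAL voice 0 (pitch 85, oldest) -> assign | voices=[78 84]
Op 6: note_off(78): free voice 0 | voices=[- 84]
Op 7: note_off(84): free voice 1 | voices=[- -]
Op 8: note_on(75): voice 0 is free -> assigned | voices=[75 -]
Op 9: note_off(75): free voice 0 | voices=[- -]
Op 10: note_on(83): voice 0 is free -> assigned | voices=[83 -]
Op 11: note_off(83): free voice 0 | voices=[- -]
Op 12: note_on(79): voice 0 is free -> assigned | voices=[79 -]
Op 13: note_off(79): free voice 0 | voices=[- -]

Answer: 3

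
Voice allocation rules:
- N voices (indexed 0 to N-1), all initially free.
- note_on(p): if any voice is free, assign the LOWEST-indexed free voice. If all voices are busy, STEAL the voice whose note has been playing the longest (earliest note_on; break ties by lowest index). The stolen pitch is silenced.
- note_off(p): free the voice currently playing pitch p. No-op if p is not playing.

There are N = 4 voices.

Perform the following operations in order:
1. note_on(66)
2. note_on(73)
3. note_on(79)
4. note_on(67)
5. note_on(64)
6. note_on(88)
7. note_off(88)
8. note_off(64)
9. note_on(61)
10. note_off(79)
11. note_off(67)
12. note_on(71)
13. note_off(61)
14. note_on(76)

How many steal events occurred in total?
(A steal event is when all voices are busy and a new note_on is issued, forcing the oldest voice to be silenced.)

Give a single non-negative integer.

Op 1: note_on(66): voice 0 is free -> assigned | voices=[66 - - -]
Op 2: note_on(73): voice 1 is free -> assigned | voices=[66 73 - -]
Op 3: note_on(79): voice 2 is free -> assigned | voices=[66 73 79 -]
Op 4: note_on(67): voice 3 is free -> assigned | voices=[66 73 79 67]
Op 5: note_on(64): all voices busy, STEAL voice 0 (pitch 66, oldest) -> assign | voices=[64 73 79 67]
Op 6: note_on(88): all voices busy, STEAL voice 1 (pitch 73, oldest) -> assign | voices=[64 88 79 67]
Op 7: note_off(88): free voice 1 | voices=[64 - 79 67]
Op 8: note_off(64): free voice 0 | voices=[- - 79 67]
Op 9: note_on(61): voice 0 is free -> assigned | voices=[61 - 79 67]
Op 10: note_off(79): free voice 2 | voices=[61 - - 67]
Op 11: note_off(67): free voice 3 | voices=[61 - - -]
Op 12: note_on(71): voice 1 is free -> assigned | voices=[61 71 - -]
Op 13: note_off(61): free voice 0 | voices=[- 71 - -]
Op 14: note_on(76): voice 0 is free -> assigned | voices=[76 71 - -]

Answer: 2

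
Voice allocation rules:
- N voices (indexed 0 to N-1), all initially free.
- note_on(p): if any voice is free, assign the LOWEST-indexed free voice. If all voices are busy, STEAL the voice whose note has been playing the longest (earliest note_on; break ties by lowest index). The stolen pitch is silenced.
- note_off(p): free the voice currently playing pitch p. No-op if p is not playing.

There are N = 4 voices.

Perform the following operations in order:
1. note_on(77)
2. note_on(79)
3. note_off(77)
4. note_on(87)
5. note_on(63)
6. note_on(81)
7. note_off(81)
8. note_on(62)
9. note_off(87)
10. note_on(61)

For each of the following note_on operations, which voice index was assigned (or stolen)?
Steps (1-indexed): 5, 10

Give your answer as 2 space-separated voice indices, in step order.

Answer: 2 0

Derivation:
Op 1: note_on(77): voice 0 is free -> assigned | voices=[77 - - -]
Op 2: note_on(79): voice 1 is free -> assigned | voices=[77 79 - -]
Op 3: note_off(77): free voice 0 | voices=[- 79 - -]
Op 4: note_on(87): voice 0 is free -> assigned | voices=[87 79 - -]
Op 5: note_on(63): voice 2 is free -> assigned | voices=[87 79 63 -]
Op 6: note_on(81): voice 3 is free -> assigned | voices=[87 79 63 81]
Op 7: note_off(81): free voice 3 | voices=[87 79 63 -]
Op 8: note_on(62): voice 3 is free -> assigned | voices=[87 79 63 62]
Op 9: note_off(87): free voice 0 | voices=[- 79 63 62]
Op 10: note_on(61): voice 0 is free -> assigned | voices=[61 79 63 62]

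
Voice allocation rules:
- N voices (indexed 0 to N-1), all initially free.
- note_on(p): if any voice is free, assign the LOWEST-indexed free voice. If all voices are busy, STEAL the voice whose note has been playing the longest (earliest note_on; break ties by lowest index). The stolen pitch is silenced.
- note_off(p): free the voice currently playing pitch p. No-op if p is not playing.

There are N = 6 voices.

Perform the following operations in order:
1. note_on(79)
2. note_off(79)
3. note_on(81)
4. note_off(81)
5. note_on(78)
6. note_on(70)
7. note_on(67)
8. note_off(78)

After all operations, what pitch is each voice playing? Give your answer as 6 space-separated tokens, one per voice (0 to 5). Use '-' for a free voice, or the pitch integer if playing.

Answer: - 70 67 - - -

Derivation:
Op 1: note_on(79): voice 0 is free -> assigned | voices=[79 - - - - -]
Op 2: note_off(79): free voice 0 | voices=[- - - - - -]
Op 3: note_on(81): voice 0 is free -> assigned | voices=[81 - - - - -]
Op 4: note_off(81): free voice 0 | voices=[- - - - - -]
Op 5: note_on(78): voice 0 is free -> assigned | voices=[78 - - - - -]
Op 6: note_on(70): voice 1 is free -> assigned | voices=[78 70 - - - -]
Op 7: note_on(67): voice 2 is free -> assigned | voices=[78 70 67 - - -]
Op 8: note_off(78): free voice 0 | voices=[- 70 67 - - -]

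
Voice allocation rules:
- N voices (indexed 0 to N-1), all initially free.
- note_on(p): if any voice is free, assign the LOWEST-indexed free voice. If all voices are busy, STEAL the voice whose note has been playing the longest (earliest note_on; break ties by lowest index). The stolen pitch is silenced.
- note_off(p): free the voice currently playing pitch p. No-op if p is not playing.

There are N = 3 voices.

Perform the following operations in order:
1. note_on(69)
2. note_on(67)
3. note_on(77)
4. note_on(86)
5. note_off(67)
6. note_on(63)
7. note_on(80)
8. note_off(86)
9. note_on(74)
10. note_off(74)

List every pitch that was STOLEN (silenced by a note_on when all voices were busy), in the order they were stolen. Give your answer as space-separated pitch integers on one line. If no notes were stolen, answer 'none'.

Answer: 69 77

Derivation:
Op 1: note_on(69): voice 0 is free -> assigned | voices=[69 - -]
Op 2: note_on(67): voice 1 is free -> assigned | voices=[69 67 -]
Op 3: note_on(77): voice 2 is free -> assigned | voices=[69 67 77]
Op 4: note_on(86): all voices busy, STEAL voice 0 (pitch 69, oldest) -> assign | voices=[86 67 77]
Op 5: note_off(67): free voice 1 | voices=[86 - 77]
Op 6: note_on(63): voice 1 is free -> assigned | voices=[86 63 77]
Op 7: note_on(80): all voices busy, STEAL voice 2 (pitch 77, oldest) -> assign | voices=[86 63 80]
Op 8: note_off(86): free voice 0 | voices=[- 63 80]
Op 9: note_on(74): voice 0 is free -> assigned | voices=[74 63 80]
Op 10: note_off(74): free voice 0 | voices=[- 63 80]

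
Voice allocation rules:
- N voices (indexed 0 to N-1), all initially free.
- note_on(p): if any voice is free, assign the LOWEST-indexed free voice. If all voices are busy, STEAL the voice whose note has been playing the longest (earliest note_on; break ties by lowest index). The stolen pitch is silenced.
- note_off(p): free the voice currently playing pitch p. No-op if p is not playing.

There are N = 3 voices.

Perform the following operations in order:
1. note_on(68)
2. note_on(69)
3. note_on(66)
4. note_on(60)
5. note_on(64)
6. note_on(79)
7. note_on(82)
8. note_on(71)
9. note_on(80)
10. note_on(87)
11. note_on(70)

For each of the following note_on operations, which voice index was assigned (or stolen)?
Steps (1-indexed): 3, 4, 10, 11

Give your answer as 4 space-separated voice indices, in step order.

Answer: 2 0 0 1

Derivation:
Op 1: note_on(68): voice 0 is free -> assigned | voices=[68 - -]
Op 2: note_on(69): voice 1 is free -> assigned | voices=[68 69 -]
Op 3: note_on(66): voice 2 is free -> assigned | voices=[68 69 66]
Op 4: note_on(60): all voices busy, STEAL voice 0 (pitch 68, oldest) -> assign | voices=[60 69 66]
Op 5: note_on(64): all voices busy, STEAL voice 1 (pitch 69, oldest) -> assign | voices=[60 64 66]
Op 6: note_on(79): all voices busy, STEAL voice 2 (pitch 66, oldest) -> assign | voices=[60 64 79]
Op 7: note_on(82): all voices busy, STEAL voice 0 (pitch 60, oldest) -> assign | voices=[82 64 79]
Op 8: note_on(71): all voices busy, STEAL voice 1 (pitch 64, oldest) -> assign | voices=[82 71 79]
Op 9: note_on(80): all voices busy, STEAL voice 2 (pitch 79, oldest) -> assign | voices=[82 71 80]
Op 10: note_on(87): all voices busy, STEAL voice 0 (pitch 82, oldest) -> assign | voices=[87 71 80]
Op 11: note_on(70): all voices busy, STEAL voice 1 (pitch 71, oldest) -> assign | voices=[87 70 80]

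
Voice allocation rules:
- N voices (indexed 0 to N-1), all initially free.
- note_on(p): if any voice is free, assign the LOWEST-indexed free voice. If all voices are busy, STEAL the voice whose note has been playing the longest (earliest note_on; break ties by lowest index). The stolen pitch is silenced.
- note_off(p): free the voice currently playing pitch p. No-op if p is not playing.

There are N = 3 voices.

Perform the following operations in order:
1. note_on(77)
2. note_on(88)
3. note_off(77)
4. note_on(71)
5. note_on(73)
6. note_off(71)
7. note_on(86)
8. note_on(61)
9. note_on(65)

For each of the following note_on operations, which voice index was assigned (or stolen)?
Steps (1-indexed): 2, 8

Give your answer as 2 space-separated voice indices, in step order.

Op 1: note_on(77): voice 0 is free -> assigned | voices=[77 - -]
Op 2: note_on(88): voice 1 is free -> assigned | voices=[77 88 -]
Op 3: note_off(77): free voice 0 | voices=[- 88 -]
Op 4: note_on(71): voice 0 is free -> assigned | voices=[71 88 -]
Op 5: note_on(73): voice 2 is free -> assigned | voices=[71 88 73]
Op 6: note_off(71): free voice 0 | voices=[- 88 73]
Op 7: note_on(86): voice 0 is free -> assigned | voices=[86 88 73]
Op 8: note_on(61): all voices busy, STEAL voice 1 (pitch 88, oldest) -> assign | voices=[86 61 73]
Op 9: note_on(65): all voices busy, STEAL voice 2 (pitch 73, oldest) -> assign | voices=[86 61 65]

Answer: 1 1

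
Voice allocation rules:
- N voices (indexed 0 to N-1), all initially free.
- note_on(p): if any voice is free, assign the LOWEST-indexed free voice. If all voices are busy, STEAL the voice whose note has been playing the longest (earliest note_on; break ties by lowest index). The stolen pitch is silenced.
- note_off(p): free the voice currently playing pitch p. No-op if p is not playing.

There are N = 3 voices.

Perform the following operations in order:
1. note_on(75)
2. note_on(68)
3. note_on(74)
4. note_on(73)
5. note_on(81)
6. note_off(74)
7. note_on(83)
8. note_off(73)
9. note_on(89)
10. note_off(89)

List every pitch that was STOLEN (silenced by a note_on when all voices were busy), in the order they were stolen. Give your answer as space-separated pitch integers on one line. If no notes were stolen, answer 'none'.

Answer: 75 68

Derivation:
Op 1: note_on(75): voice 0 is free -> assigned | voices=[75 - -]
Op 2: note_on(68): voice 1 is free -> assigned | voices=[75 68 -]
Op 3: note_on(74): voice 2 is free -> assigned | voices=[75 68 74]
Op 4: note_on(73): all voices busy, STEAL voice 0 (pitch 75, oldest) -> assign | voices=[73 68 74]
Op 5: note_on(81): all voices busy, STEAL voice 1 (pitch 68, oldest) -> assign | voices=[73 81 74]
Op 6: note_off(74): free voice 2 | voices=[73 81 -]
Op 7: note_on(83): voice 2 is free -> assigned | voices=[73 81 83]
Op 8: note_off(73): free voice 0 | voices=[- 81 83]
Op 9: note_on(89): voice 0 is free -> assigned | voices=[89 81 83]
Op 10: note_off(89): free voice 0 | voices=[- 81 83]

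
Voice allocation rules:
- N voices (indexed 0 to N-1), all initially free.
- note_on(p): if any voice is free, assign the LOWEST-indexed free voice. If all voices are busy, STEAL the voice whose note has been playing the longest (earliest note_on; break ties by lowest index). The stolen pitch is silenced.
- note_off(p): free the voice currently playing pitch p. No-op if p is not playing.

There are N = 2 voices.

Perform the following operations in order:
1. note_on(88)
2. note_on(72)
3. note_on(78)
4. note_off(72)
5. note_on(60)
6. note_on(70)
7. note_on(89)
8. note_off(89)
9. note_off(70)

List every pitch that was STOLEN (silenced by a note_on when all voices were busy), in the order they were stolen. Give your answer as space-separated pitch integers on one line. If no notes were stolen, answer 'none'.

Answer: 88 78 60

Derivation:
Op 1: note_on(88): voice 0 is free -> assigned | voices=[88 -]
Op 2: note_on(72): voice 1 is free -> assigned | voices=[88 72]
Op 3: note_on(78): all voices busy, STEAL voice 0 (pitch 88, oldest) -> assign | voices=[78 72]
Op 4: note_off(72): free voice 1 | voices=[78 -]
Op 5: note_on(60): voice 1 is free -> assigned | voices=[78 60]
Op 6: note_on(70): all voices busy, STEAL voice 0 (pitch 78, oldest) -> assign | voices=[70 60]
Op 7: note_on(89): all voices busy, STEAL voice 1 (pitch 60, oldest) -> assign | voices=[70 89]
Op 8: note_off(89): free voice 1 | voices=[70 -]
Op 9: note_off(70): free voice 0 | voices=[- -]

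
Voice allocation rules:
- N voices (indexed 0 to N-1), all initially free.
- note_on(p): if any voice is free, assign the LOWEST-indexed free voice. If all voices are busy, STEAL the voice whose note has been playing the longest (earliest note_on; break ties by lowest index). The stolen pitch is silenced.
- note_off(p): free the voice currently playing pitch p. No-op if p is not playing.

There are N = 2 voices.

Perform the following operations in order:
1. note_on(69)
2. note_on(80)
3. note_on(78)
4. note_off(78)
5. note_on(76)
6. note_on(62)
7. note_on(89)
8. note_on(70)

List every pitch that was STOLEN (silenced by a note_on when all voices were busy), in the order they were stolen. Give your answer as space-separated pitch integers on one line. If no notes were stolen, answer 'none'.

Op 1: note_on(69): voice 0 is free -> assigned | voices=[69 -]
Op 2: note_on(80): voice 1 is free -> assigned | voices=[69 80]
Op 3: note_on(78): all voices busy, STEAL voice 0 (pitch 69, oldest) -> assign | voices=[78 80]
Op 4: note_off(78): free voice 0 | voices=[- 80]
Op 5: note_on(76): voice 0 is free -> assigned | voices=[76 80]
Op 6: note_on(62): all voices busy, STEAL voice 1 (pitch 80, oldest) -> assign | voices=[76 62]
Op 7: note_on(89): all voices busy, STEAL voice 0 (pitch 76, oldest) -> assign | voices=[89 62]
Op 8: note_on(70): all voices busy, STEAL voice 1 (pitch 62, oldest) -> assign | voices=[89 70]

Answer: 69 80 76 62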